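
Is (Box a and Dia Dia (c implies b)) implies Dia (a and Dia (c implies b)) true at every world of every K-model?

Valid

Tableau for the negation not ((Box a and Dia Dia (c implies b)) implies Dia (a and Dia (c implies b))):
1. not ((Box a and Dia Dia (c implies b)) implies Dia (a and Dia (c implies b))), u
2. Box a and Dia Dia (c implies b), u
3. not Dia (a and Dia (c implies b)), u
4. Box a, u
5. Dia Dia (c implies b), u
6. Dia (c implies b), v
7. not (a and Dia (c implies b)), v
8. a, v
9. not Dia (c implies b), v
10. c implies b, w
11. not (c implies b), w
12. c, w
13. not b, w
14. b, w
Accessibility: uRv, vRw
Branch closes: b and not b both at w.
All branches of the negation close; one closing branch shown above.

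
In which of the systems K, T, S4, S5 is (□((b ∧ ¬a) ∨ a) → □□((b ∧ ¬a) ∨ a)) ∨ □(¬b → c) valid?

S4, S5

T-tableau for the negation ¬((□((b ∧ ¬a) ∨ a) → □□((b ∧ ¬a) ∨ a)) ∨ □(¬b → c)):
1. ¬((□((b ∧ ¬a) ∨ a) → □□((b ∧ ¬a) ∨ a)) ∨ □(¬b → c)), u
2. ¬(□((b ∧ ¬a) ∨ a) → □□((b ∧ ¬a) ∨ a)), u
3. ¬□(¬b → c), u
4. □((b ∧ ¬a) ∨ a), u
5. ¬□□((b ∧ ¬a) ∨ a), u
6. (b ∧ ¬a) ∨ a, u
7. a, u
8. ¬(¬b → c), v
9. ¬b, v
10. ¬c, v
11. (b ∧ ¬a) ∨ a, v
12. a, v
13. ¬□((b ∧ ¬a) ∨ a), w
14. (b ∧ ¬a) ∨ a, w
15. a, w
16. ¬((b ∧ ¬a) ∨ a), x
17. ¬(b ∧ ¬a), x
18. ¬a, x
19. ¬b, x
Accessibility: uRu, uRv, uRw, vRv, wRw, wRx, xRx
Complete open branch: countermodel on a T-frame, so not valid in T, nor in K (the same frame is also a K-frame).
S4-tableau for the negation ¬((□((b ∧ ¬a) ∨ a) → □□((b ∧ ¬a) ∨ a)) ∨ □(¬b → c)):
1. ¬((□((b ∧ ¬a) ∨ a) → □□((b ∧ ¬a) ∨ a)) ∨ □(¬b → c)), u
2. ¬(□((b ∧ ¬a) ∨ a) → □□((b ∧ ¬a) ∨ a)), u
3. ¬□(¬b → c), u
4. □((b ∧ ¬a) ∨ a), u
5. ¬□□((b ∧ ¬a) ∨ a), u
6. (b ∧ ¬a) ∨ a, u
7. b ∧ ¬a, u
8. b, u
9. ¬a, u
10. ¬(¬b → c), v
11. ¬b, v
12. ¬c, v
13. (b ∧ ¬a) ∨ a, v
14. a, v
15. ¬□((b ∧ ¬a) ∨ a), w
16. (b ∧ ¬a) ∨ a, w
17. b ∧ ¬a, w
18. b, w
19. ¬a, w
20. ¬((b ∧ ¬a) ∨ a), x
21. ¬(b ∧ ¬a), x
22. ¬a, x
23. (b ∧ ¬a) ∨ a, x
24. ¬b, x
25. b ∧ ¬a, x
26. b, x
Accessibility: uRu, uRv, uRw, uRx, vRv, wRw, wRx, xRx
Branch closes: b and ¬b both at x.
Every branch closes (one shown): valid in S4, hence also in S5 (every theorem of S4 is a theorem of S5).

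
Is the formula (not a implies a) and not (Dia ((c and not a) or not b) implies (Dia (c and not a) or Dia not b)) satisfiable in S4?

1. (not a implies a) and not (Dia ((c and not a) or not b) implies (Dia (c and not a) or Dia not b)), u
2. not a implies a, u   [and-rule on 1]
3. not (Dia ((c and not a) or not b) implies (Dia (c and not a) or Dia not b)), u   [and-rule on 1]
4. Dia ((c and not a) or not b), u   [neg-implies-rule on 3]
5. not (Dia (c and not a) or Dia not b), u   [neg-implies-rule on 3]
6. not Dia (c and not a), u   [neg-or-rule on 5]
7. not Dia not b, u   [neg-or-rule on 5]
8. not (c and not a), u   [neg-Dia-rule on 6 via uRu]
9. b, u   [neg-Dia-rule on 7 via uRu]
10. a, u   [implies-rule on 2 (branches; this branch)]
11. (c and not a) or not b, v   [Dia-rule on 4: fresh world v, uRv]
12. not (c and not a), v   [neg-Dia-rule on 6 via uRv]
13. b, v   [neg-Dia-rule on 7 via uRv]
14. c and not a, v   [or-rule on 11 (branches; this branch)]
15. c, v   [and-rule on 14]
16. not a, v   [and-rule on 14]
17. a, v   [neg-and-rule on 12 (branches; this branch)]
Accessibility: uRu, uRv, vRv
Branch closes: a and not a both at v.
(One branch shown.) All branches close.

Unsatisfiable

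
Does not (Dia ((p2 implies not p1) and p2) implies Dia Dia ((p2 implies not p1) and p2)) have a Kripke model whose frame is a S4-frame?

Unsatisfiable

1. not (Dia ((p2 implies not p1) and p2) implies Dia Dia ((p2 implies not p1) and p2)), w0
2. Dia ((p2 implies not p1) and p2), w0   [neg-implies-rule on 1]
3. not Dia Dia ((p2 implies not p1) and p2), w0   [neg-implies-rule on 1]
4. not Dia ((p2 implies not p1) and p2), w0   [neg-Dia-rule on 3 via w0Rw0]
5. not ((p2 implies not p1) and p2), w0   [neg-Dia-rule on 4 via w0Rw0]
6. not (p2 implies not p1), w0   [neg-and-rule on 5 (branches; this branch)]
7. p2, w0   [neg-implies-rule on 6]
8. p1, w0   [neg-implies-rule on 6]
9. (p2 implies not p1) and p2, w1   [Dia-rule on 2: fresh world w1, w0Rw1]
10. p2 implies not p1, w1   [and-rule on 9]
11. p2, w1   [and-rule on 9]
12. not Dia ((p2 implies not p1) and p2), w1   [neg-Dia-rule on 3 via w0Rw1]
13. not ((p2 implies not p1) and p2), w1   [neg-Dia-rule on 4 via w0Rw1]
14. not p1, w1   [implies-rule on 10 (branches; this branch)]
15. not (p2 implies not p1), w1   [neg-and-rule on 13 (branches; this branch)]
16. p1, w1   [neg-implies-rule on 15]
Accessibility: w0Rw0, w0Rw1, w1Rw1
Branch closes: p1 and not p1 both at w1.
(One branch shown.) All branches close.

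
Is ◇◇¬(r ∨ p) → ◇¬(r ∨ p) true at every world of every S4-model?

Valid in S4

Tableau for the negation ¬(◇◇¬(r ∨ p) → ◇¬(r ∨ p)):
1. ¬(◇◇¬(r ∨ p) → ◇¬(r ∨ p)), w0
2. ◇◇¬(r ∨ p), w0
3. ¬◇¬(r ∨ p), w0
4. r ∨ p, w0
5. p, w0
6. ◇¬(r ∨ p), w1
7. r ∨ p, w1
8. p, w1
9. ¬(r ∨ p), w2
10. ¬r, w2
11. ¬p, w2
12. r ∨ p, w2
13. p, w2
Accessibility: w0Rw0, w0Rw1, w0Rw2, w1Rw1, w1Rw2, w2Rw2
Branch closes: p and ¬p both at w2.
Every branch of the negation's tableau closes; the branch above is one of them.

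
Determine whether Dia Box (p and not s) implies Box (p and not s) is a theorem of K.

No, not valid

Tableau for the negation not (Dia Box (p and not s) implies Box (p and not s)):
1. not (Dia Box (p and not s) implies Box (p and not s)), 0
2. Dia Box (p and not s), 0
3. not Box (p and not s), 0
4. Box (p and not s), 1
5. not (p and not s), 2
6. s, 2
Accessibility: 0R1, 0R2
The negation has an open branch (countermodel exists).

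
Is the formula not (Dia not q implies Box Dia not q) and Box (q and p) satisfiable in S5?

No, unsatisfiable

1. not (Dia not q implies Box Dia not q) and Box (q and p), u
2. not (Dia not q implies Box Dia not q), u
3. Box (q and p), u
4. Dia not q, u
5. not Box Dia not q, u
6. q and p, u
7. q, u
8. p, u
9. not q, v
10. q and p, v
11. q, v
12. p, v
Accessibility: uRu, uRv, vRu, vRv
Branch closes: q and not q both at v.
All branches of the tableau close; one closing branch shown above.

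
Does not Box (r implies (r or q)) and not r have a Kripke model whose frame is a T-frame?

1. not Box (r implies (r or q)) and not r, w0
2. not Box (r implies (r or q)), w0   [and-rule on 1]
3. not r, w0   [and-rule on 1]
4. not (r implies (r or q)), w1   [neg-Box-rule on 2: fresh world w1, w0Rw1]
5. r, w1   [neg-implies-rule on 4]
6. not (r or q), w1   [neg-implies-rule on 4]
7. not r, w1   [neg-or-rule on 6]
8. not q, w1   [neg-or-rule on 6]
Accessibility: w0Rw0, w0Rw1, w1Rw1
Branch closes: r and not r both at w1.
Every branch closes; the branch above is one of them.

Unsatisfiable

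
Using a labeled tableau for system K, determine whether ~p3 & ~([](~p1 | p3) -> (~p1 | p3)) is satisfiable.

1. ~p3 & ~([](~p1 | p3) -> (~p1 | p3)), 0
2. ~p3, 0   [&-rule on 1]
3. ~([](~p1 | p3) -> (~p1 | p3)), 0   [&-rule on 1]
4. [](~p1 | p3), 0   [~->-rule on 3]
5. ~(~p1 | p3), 0   [~->-rule on 3]
6. p1, 0   [~|-rule on 5]

Yes, satisfiable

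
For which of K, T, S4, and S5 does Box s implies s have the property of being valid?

T-tableau for the negation not (Box s implies s):
1. not (Box s implies s), u
2. Box s, u   [neg-implies-rule on 1]
3. not s, u   [neg-implies-rule on 1]
4. s, u   [Box-rule on 2 via uRu]
Accessibility: uRu
Branch closes: s and not s both at u.
Every branch closes (one shown): valid in T, hence also in S4, S5 (every theorem of T is a theorem of S4 and S5).
K-tableau for the negation not (Box s implies s):
1. not (Box s implies s), u
2. Box s, u   [neg-implies-rule on 1]
3. not s, u   [neg-implies-rule on 1]
Complete open branch: countermodel on a K-frame, so not valid in K.

T, S4, S5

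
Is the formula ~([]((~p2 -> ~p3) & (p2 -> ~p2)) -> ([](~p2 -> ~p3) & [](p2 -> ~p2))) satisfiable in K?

1. ~([]((~p2 -> ~p3) & (p2 -> ~p2)) -> ([](~p2 -> ~p3) & [](p2 -> ~p2))), 0
2. []((~p2 -> ~p3) & (p2 -> ~p2)), 0
3. ~([](~p2 -> ~p3) & [](p2 -> ~p2)), 0
4. ~[](p2 -> ~p2), 0
5. ~(p2 -> ~p2), 1
6. p2, 1
7. (~p2 -> ~p3) & (p2 -> ~p2), 1
8. ~p2 -> ~p3, 1
9. p2 -> ~p2, 1
10. ~p3, 1
11. ~p2, 1
Accessibility: 0R1
Branch closes: p2 and ~p2 both at 1.
(One branch shown.) All branches close.

Unsatisfiable (every branch closes)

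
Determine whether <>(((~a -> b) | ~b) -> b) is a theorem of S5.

No, not valid

Tableau for the negation ~<>(((~a -> b) | ~b) -> b):
1. ~<>(((~a -> b) | ~b) -> b), w0
2. ~(((~a -> b) | ~b) -> b), w0   [~<>-rule on 1 via w0Rw0]
3. (~a -> b) | ~b, w0   [~->-rule on 2]
4. ~b, w0   [~->-rule on 2]
Accessibility: w0Rw0
The negation has an open branch (countermodel exists).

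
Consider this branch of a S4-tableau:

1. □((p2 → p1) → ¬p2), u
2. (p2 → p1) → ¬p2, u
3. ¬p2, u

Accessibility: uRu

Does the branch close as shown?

No world carries both an atom and its negation.

No, open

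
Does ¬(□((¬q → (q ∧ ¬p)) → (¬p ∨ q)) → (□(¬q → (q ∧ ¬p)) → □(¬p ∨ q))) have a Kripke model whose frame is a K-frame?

1. ¬(□((¬q → (q ∧ ¬p)) → (¬p ∨ q)) → (□(¬q → (q ∧ ¬p)) → □(¬p ∨ q))), 0
2. □((¬q → (q ∧ ¬p)) → (¬p ∨ q)), 0
3. ¬(□(¬q → (q ∧ ¬p)) → □(¬p ∨ q)), 0
4. □(¬q → (q ∧ ¬p)), 0
5. ¬□(¬p ∨ q), 0
6. ¬(¬p ∨ q), 1
7. p, 1
8. ¬q, 1
9. (¬q → (q ∧ ¬p)) → (¬p ∨ q), 1
10. ¬q → (q ∧ ¬p), 1
11. ¬(¬q → (q ∧ ¬p)), 1
12. ¬(q ∧ ¬p), 1
13. q ∧ ¬p, 1
14. q, 1
15. ¬p, 1
Accessibility: 0R1
Branch closes: q and ¬q both at 1.
Every branch closes; the branch above is one of them.

Unsatisfiable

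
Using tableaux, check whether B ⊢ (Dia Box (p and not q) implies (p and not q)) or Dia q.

Yes, valid

Tableau for the negation not ((Dia Box (p and not q) implies (p and not q)) or Dia q):
1. not ((Dia Box (p and not q) implies (p and not q)) or Dia q), w0
2. not (Dia Box (p and not q) implies (p and not q)), w0   [neg-or-rule on 1]
3. not Dia q, w0   [neg-or-rule on 1]
4. Dia Box (p and not q), w0   [neg-implies-rule on 2]
5. not (p and not q), w0   [neg-implies-rule on 2]
6. not q, w0   [neg-Dia-rule on 3 via w0Rw0]
7. not p, w0   [neg-and-rule on 5 (branches; this branch)]
8. Box (p and not q), w1   [Dia-rule on 4: fresh world w1, w0Rw1]
9. not q, w1   [neg-Dia-rule on 3 via w0Rw1]
10. p and not q, w0   [Box-rule on 8 via w1Rw0]
11. p, w0   [and-rule on 10]
Accessibility: w0Rw0, w0Rw1, w1Rw0, w1Rw1
Branch closes: p and not p both at w0.
All branches of the negation close; one closing branch shown above.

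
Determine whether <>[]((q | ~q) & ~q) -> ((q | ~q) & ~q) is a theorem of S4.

No, not valid

Tableau for the negation ~(<>[]((q | ~q) & ~q) -> ((q | ~q) & ~q)):
1. ~(<>[]((q | ~q) & ~q) -> ((q | ~q) & ~q)), u
2. <>[]((q | ~q) & ~q), u   [~->-rule on 1]
3. ~((q | ~q) & ~q), u   [~->-rule on 1]
4. q, u   [~&-rule on 3 (branches; this branch)]
5. []((q | ~q) & ~q), v   [<>-rule on 2: fresh world v, uRv]
6. (q | ~q) & ~q, v   [[]-rule on 5 via vRv]
7. q | ~q, v   [&-rule on 6]
8. ~q, v   [&-rule on 6]
Accessibility: uRu, uRv, vRv
The negation has an open branch (countermodel exists).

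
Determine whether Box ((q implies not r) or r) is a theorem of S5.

Tableau for the negation not Box ((q implies not r) or r):
1. not Box ((q implies not r) or r), 0
2. not ((q implies not r) or r), 1
3. not (q implies not r), 1
4. not r, 1
5. q, 1
6. r, 1
Accessibility: 0R0, 0R1, 1R0, 1R1
Branch closes: r and not r both at 1.
Every branch of the negation's tableau closes; the branch above is one of them.

Valid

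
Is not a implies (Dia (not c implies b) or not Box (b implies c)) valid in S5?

Tableau for the negation not (not a implies (Dia (not c implies b) or not Box (b implies c))):
1. not (not a implies (Dia (not c implies b) or not Box (b implies c))), u
2. not a, u
3. not (Dia (not c implies b) or not Box (b implies c)), u
4. not Dia (not c implies b), u
5. Box (b implies c), u
6. not (not c implies b), u
7. not c, u
8. not b, u
9. b implies c, u
Accessibility: uRu
The negation has an open branch (countermodel exists).

Invalid (countermodel exists)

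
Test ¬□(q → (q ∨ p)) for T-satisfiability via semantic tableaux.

1. ¬□(q → (q ∨ p)), u
2. ¬(q → (q ∨ p)), v   [¬□-rule on 1: fresh world v, uRv]
3. q, v   [¬→-rule on 2]
4. ¬(q ∨ p), v   [¬→-rule on 2]
5. ¬q, v   [¬∨-rule on 4]
6. ¬p, v   [¬∨-rule on 4]
Accessibility: uRu, uRv, vRv
Branch closes: q and ¬q both at v.
All branches of the tableau close; one closing branch shown above.

Unsatisfiable (every branch closes)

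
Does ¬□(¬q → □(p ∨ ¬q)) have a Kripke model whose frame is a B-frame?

Satisfiable (open branch found)

1. ¬□(¬q → □(p ∨ ¬q)), 0
2. ¬(¬q → □(p ∨ ¬q)), 1
3. ¬q, 1
4. ¬□(p ∨ ¬q), 1
5. ¬(p ∨ ¬q), 2
6. ¬p, 2
7. q, 2
Accessibility: 0R0, 0R1, 1R0, 1R1, 1R2, 2R1, 2R2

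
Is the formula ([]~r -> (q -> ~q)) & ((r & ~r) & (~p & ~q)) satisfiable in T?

1. ([]~r -> (q -> ~q)) & ((r & ~r) & (~p & ~q)), u
2. []~r -> (q -> ~q), u
3. (r & ~r) & (~p & ~q), u
4. r & ~r, u
5. ~p & ~q, u
6. r, u
7. ~r, u
Accessibility: uRu
Branch closes: r and ~r both at u.
Every branch closes; the branch above is one of them.

No, unsatisfiable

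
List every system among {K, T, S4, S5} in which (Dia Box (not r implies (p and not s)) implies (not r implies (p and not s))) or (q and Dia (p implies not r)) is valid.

S4-tableau for the negation not ((Dia Box (not r implies (p and not s)) implies (not r implies (p and not s))) or (q and Dia (p implies not r))):
1. not ((Dia Box (not r implies (p and not s)) implies (not r implies (p and not s))) or (q and Dia (p implies not r))), w0
2. not (Dia Box (not r implies (p and not s)) implies (not r implies (p and not s))), w0
3. not (q and Dia (p implies not r)), w0
4. Dia Box (not r implies (p and not s)), w0
5. not (not r implies (p and not s)), w0
6. not r, w0
7. not (p and not s), w0
8. not q, w0
9. s, w0
10. Box (not r implies (p and not s)), w1
11. not r implies (p and not s), w1
12. p and not s, w1
13. p, w1
14. not s, w1
Accessibility: w0Rw0, w0Rw1, w1Rw1
Complete open branch: countermodel on an S4-frame, so not valid in S4, nor in K, T (the same frame is also a K-frame and a T-frame).
S5-tableau for the negation not ((Dia Box (not r implies (p and not s)) implies (not r implies (p and not s))) or (q and Dia (p implies not r))):
1. not ((Dia Box (not r implies (p and not s)) implies (not r implies (p and not s))) or (q and Dia (p implies not r))), w0
2. not (Dia Box (not r implies (p and not s)) implies (not r implies (p and not s))), w0
3. not (q and Dia (p implies not r)), w0
4. Dia Box (not r implies (p and not s)), w0
5. not (not r implies (p and not s)), w0
6. not r, w0
7. not (p and not s), w0
8. not q, w0
9. s, w0
10. Box (not r implies (p and not s)), w1
11. not r implies (p and not s), w0
12. not r implies (p and not s), w1
13. p and not s, w0
14. p, w0
15. not s, w0
Accessibility: w0Rw0, w0Rw1, w1Rw0, w1Rw1
Branch closes: s and not s both at w0.
Every branch closes (one shown): valid in S5.

S5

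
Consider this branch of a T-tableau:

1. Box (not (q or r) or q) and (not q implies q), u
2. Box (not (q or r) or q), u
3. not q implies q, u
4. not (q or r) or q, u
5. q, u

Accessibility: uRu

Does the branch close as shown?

Open

No world carries both an atom and its negation.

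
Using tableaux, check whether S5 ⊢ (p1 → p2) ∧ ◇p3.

Tableau for the negation ¬((p1 → p2) ∧ ◇p3):
1. ¬((p1 → p2) ∧ ◇p3), u
2. ¬◇p3, u
3. ¬p3, u
Accessibility: uRu
The negation has an open branch (countermodel exists).

No, not valid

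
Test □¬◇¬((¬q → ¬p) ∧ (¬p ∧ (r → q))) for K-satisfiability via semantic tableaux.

1. □¬◇¬((¬q → ¬p) ∧ (¬p ∧ (r → q))), 0

Yes, satisfiable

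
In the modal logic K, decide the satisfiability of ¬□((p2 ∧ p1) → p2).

No, unsatisfiable

1. ¬□((p2 ∧ p1) → p2), u
2. ¬((p2 ∧ p1) → p2), v
3. p2 ∧ p1, v
4. ¬p2, v
5. p2, v
6. p1, v
Accessibility: uRv
Branch closes: p2 and ¬p2 both at v.
(One branch shown.) All branches close.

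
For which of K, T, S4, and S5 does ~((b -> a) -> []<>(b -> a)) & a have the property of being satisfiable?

S5-tableau for the formula:
1. ~((b -> a) -> []<>(b -> a)) & a, 0
2. ~((b -> a) -> []<>(b -> a)), 0   [&-rule on 1]
3. a, 0   [&-rule on 1]
4. b -> a, 0   [~->-rule on 2]
5. ~[]<>(b -> a), 0   [~->-rule on 2]
6. ~<>(b -> a), 1   [~[]-rule on 5: fresh world 1, 0R1]
7. ~(b -> a), 0   [~<>-rule on 6 via 1R0]
8. b, 0   [~->-rule on 7]
9. ~a, 0   [~->-rule on 7]
Accessibility: 0R0, 0R1, 1R0, 1R1
Branch closes: a and ~a both at 0.
Every branch closes (one shown): unsatisfiable in S5.
S4-tableau for the formula:
1. ~((b -> a) -> []<>(b -> a)) & a, 0
2. ~((b -> a) -> []<>(b -> a)), 0   [&-rule on 1]
3. a, 0   [&-rule on 1]
4. b -> a, 0   [~->-rule on 2]
5. ~[]<>(b -> a), 0   [~->-rule on 2]
6. ~<>(b -> a), 1   [~[]-rule on 5: fresh world 1, 0R1]
7. ~(b -> a), 1   [~<>-rule on 6 via 1R1]
8. b, 1   [~->-rule on 7]
9. ~a, 1   [~->-rule on 7]
Accessibility: 0R0, 0R1, 1R1
Complete open branch: satisfiable in S4, hence also in K, T (this S4-model is also a K-model and a T-model).

K, T, S4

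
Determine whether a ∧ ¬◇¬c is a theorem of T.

Tableau for the negation ¬(a ∧ ¬◇¬c):
1. ¬(a ∧ ¬◇¬c), w0
2. ◇¬c, w0
3. ¬c, w1
Accessibility: w0Rw0, w0Rw1, w1Rw1
The negation has an open branch (countermodel exists).

No, not valid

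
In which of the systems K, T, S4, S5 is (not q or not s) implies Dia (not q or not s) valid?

T-tableau for the negation not ((not q or not s) implies Dia (not q or not s)):
1. not ((not q or not s) implies Dia (not q or not s)), u
2. not q or not s, u
3. not Dia (not q or not s), u
4. not (not q or not s), u
5. q, u
6. s, u
7. not s, u
Accessibility: uRu
Branch closes: s and not s both at u.
Every branch closes (one shown): valid in T, hence also in S4, S5 (every theorem of T is a theorem of S4 and S5).
K-tableau for the negation not ((not q or not s) implies Dia (not q or not s)):
1. not ((not q or not s) implies Dia (not q or not s)), u
2. not q or not s, u
3. not Dia (not q or not s), u
4. not s, u
Complete open branch: countermodel on a K-frame, so not valid in K.

T, S4, S5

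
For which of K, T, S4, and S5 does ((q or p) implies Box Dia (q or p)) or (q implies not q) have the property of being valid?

S5

S5-tableau for the negation not (((q or p) implies Box Dia (q or p)) or (q implies not q)):
1. not (((q or p) implies Box Dia (q or p)) or (q implies not q)), u
2. not ((q or p) implies Box Dia (q or p)), u
3. not (q implies not q), u
4. q or p, u
5. not Box Dia (q or p), u
6. q, u
7. p, u
8. not Dia (q or p), v
9. not (q or p), u
10. not q, u
11. not p, u
Accessibility: uRu, uRv, vRu, vRv
Branch closes: q and not q both at u.
Every branch closes (one shown): valid in S5.
S4-tableau for the negation not (((q or p) implies Box Dia (q or p)) or (q implies not q)):
1. not (((q or p) implies Box Dia (q or p)) or (q implies not q)), u
2. not ((q or p) implies Box Dia (q or p)), u
3. not (q implies not q), u
4. q or p, u
5. not Box Dia (q or p), u
6. q, u
7. p, u
8. not Dia (q or p), v
9. not (q or p), v
10. not q, v
11. not p, v
Accessibility: uRu, uRv, vRv
Complete open branch: countermodel on an S4-frame, so not valid in S4, nor in K, T (the same frame is also a K-frame and a T-frame).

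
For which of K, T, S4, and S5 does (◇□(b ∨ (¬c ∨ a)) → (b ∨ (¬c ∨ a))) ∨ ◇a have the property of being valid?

S5

S4-tableau for the negation ¬((◇□(b ∨ (¬c ∨ a)) → (b ∨ (¬c ∨ a))) ∨ ◇a):
1. ¬((◇□(b ∨ (¬c ∨ a)) → (b ∨ (¬c ∨ a))) ∨ ◇a), u
2. ¬(◇□(b ∨ (¬c ∨ a)) → (b ∨ (¬c ∨ a))), u
3. ¬◇a, u
4. ◇□(b ∨ (¬c ∨ a)), u
5. ¬(b ∨ (¬c ∨ a)), u
6. ¬b, u
7. ¬(¬c ∨ a), u
8. c, u
9. ¬a, u
10. □(b ∨ (¬c ∨ a)), v
11. ¬a, v
12. b ∨ (¬c ∨ a), v
13. ¬c ∨ a, v
14. ¬c, v
Accessibility: uRu, uRv, vRv
Complete open branch: countermodel on an S4-frame, so not valid in S4, nor in K, T (the same frame is also a K-frame and a T-frame).
S5-tableau for the negation ¬((◇□(b ∨ (¬c ∨ a)) → (b ∨ (¬c ∨ a))) ∨ ◇a):
1. ¬((◇□(b ∨ (¬c ∨ a)) → (b ∨ (¬c ∨ a))) ∨ ◇a), u
2. ¬(◇□(b ∨ (¬c ∨ a)) → (b ∨ (¬c ∨ a))), u
3. ¬◇a, u
4. ◇□(b ∨ (¬c ∨ a)), u
5. ¬(b ∨ (¬c ∨ a)), u
6. ¬b, u
7. ¬(¬c ∨ a), u
8. c, u
9. ¬a, u
10. □(b ∨ (¬c ∨ a)), v
11. ¬a, v
12. b ∨ (¬c ∨ a), u
13. b ∨ (¬c ∨ a), v
14. ¬c ∨ a, u
15. ¬c ∨ a, v
16. a, u
Accessibility: uRu, uRv, vRu, vRv
Branch closes: a and ¬a both at u.
Every branch closes (one shown): valid in S5.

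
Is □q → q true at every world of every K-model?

Not valid

Tableau for the negation ¬(□q → q):
1. ¬(□q → q), 0
2. □q, 0   [¬→-rule on 1]
3. ¬q, 0   [¬→-rule on 1]
The negation has an open branch (countermodel exists).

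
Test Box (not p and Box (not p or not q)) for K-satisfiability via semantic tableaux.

1. Box (not p and Box (not p or not q)), w0

Satisfiable (open branch found)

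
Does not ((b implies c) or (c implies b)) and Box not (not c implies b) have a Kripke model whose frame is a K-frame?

Unsatisfiable (every branch closes)

1. not ((b implies c) or (c implies b)) and Box not (not c implies b), u
2. not ((b implies c) or (c implies b)), u
3. Box not (not c implies b), u
4. not (b implies c), u
5. not (c implies b), u
6. b, u
7. not c, u
8. c, u
9. not b, u
Branch closes: c and not c both at u.
(One branch shown.) All branches close.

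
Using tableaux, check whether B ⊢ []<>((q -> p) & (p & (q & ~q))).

Tableau for the negation ~[]<>((q -> p) & (p & (q & ~q))):
1. ~[]<>((q -> p) & (p & (q & ~q))), 0
2. ~<>((q -> p) & (p & (q & ~q))), 1   [~[]-rule on 1: fresh world 1, 0R1]
3. ~((q -> p) & (p & (q & ~q))), 0   [~<>-rule on 2 via 1R0]
4. ~((q -> p) & (p & (q & ~q))), 1   [~<>-rule on 2 via 1R1]
5. ~(p & (q & ~q)), 0   [~&-rule on 3 (branches; this branch)]
6. ~(p & (q & ~q)), 1   [~&-rule on 4 (branches; this branch)]
7. ~(q & ~q), 0   [~&-rule on 5 (branches; this branch)]
8. ~(q & ~q), 1   [~&-rule on 6 (branches; this branch)]
9. q, 0   [~&-rule on 7 (branches; this branch)]
10. q, 1   [~&-rule on 8 (branches; this branch)]
Accessibility: 0R0, 0R1, 1R0, 1R1
The negation has an open branch (countermodel exists).

Invalid (countermodel exists)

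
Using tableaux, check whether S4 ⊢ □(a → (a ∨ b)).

Valid

Tableau for the negation ¬□(a → (a ∨ b)):
1. ¬□(a → (a ∨ b)), u
2. ¬(a → (a ∨ b)), v   [¬□-rule on 1: fresh world v, uRv]
3. a, v   [¬→-rule on 2]
4. ¬(a ∨ b), v   [¬→-rule on 2]
5. ¬a, v   [¬∨-rule on 4]
6. ¬b, v   [¬∨-rule on 4]
Accessibility: uRu, uRv, vRv
Branch closes: a and ¬a both at v.
All branches of the negation close; one closing branch shown above.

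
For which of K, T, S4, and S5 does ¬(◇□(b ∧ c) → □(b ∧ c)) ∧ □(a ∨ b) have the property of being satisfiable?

S5-tableau for the formula:
1. ¬(◇□(b ∧ c) → □(b ∧ c)) ∧ □(a ∨ b), 0
2. ¬(◇□(b ∧ c) → □(b ∧ c)), 0   [∧-rule on 1]
3. □(a ∨ b), 0   [∧-rule on 1]
4. ◇□(b ∧ c), 0   [¬→-rule on 2]
5. ¬□(b ∧ c), 0   [¬→-rule on 2]
6. a ∨ b, 0   [□-rule on 3 via 0R0]
7. b, 0   [∨-rule on 6 (branches; this branch)]
8. □(b ∧ c), 1   [◇-rule on 4: fresh world 1, 0R1]
9. a ∨ b, 1   [□-rule on 3 via 0R1]
10. b ∧ c, 0   [□-rule on 8 via 1R0]
11. c, 0   [∧-rule on 10]
12. b ∧ c, 1   [□-rule on 8 via 1R1]
13. b, 1   [∧-rule on 12]
14. c, 1   [∧-rule on 12]
15. ¬(b ∧ c), 2   [¬□-rule on 5: fresh world 2, 0R2]
16. a ∨ b, 2   [□-rule on 3 via 0R2]
17. b ∧ c, 2   [□-rule on 8 via 1R2]
18. b, 2   [∧-rule on 17]
19. c, 2   [∧-rule on 17]
20. ¬c, 2   [¬∧-rule on 15 (branches; this branch)]
Accessibility: 0R0, 0R1, 0R2, 1R0, 1R1, 1R2, 2R0, 2R1, 2R2
Branch closes: c and ¬c both at 2.
Every branch closes (one shown): unsatisfiable in S5.
S4-tableau for the formula:
1. ¬(◇□(b ∧ c) → □(b ∧ c)) ∧ □(a ∨ b), 0
2. ¬(◇□(b ∧ c) → □(b ∧ c)), 0   [∧-rule on 1]
3. □(a ∨ b), 0   [∧-rule on 1]
4. ◇□(b ∧ c), 0   [¬→-rule on 2]
5. ¬□(b ∧ c), 0   [¬→-rule on 2]
6. a ∨ b, 0   [□-rule on 3 via 0R0]
7. b, 0   [∨-rule on 6 (branches; this branch)]
8. □(b ∧ c), 1   [◇-rule on 4: fresh world 1, 0R1]
9. a ∨ b, 1   [□-rule on 3 via 0R1]
10. b ∧ c, 1   [□-rule on 8 via 1R1]
11. b, 1   [∧-rule on 10]
12. c, 1   [∧-rule on 10]
13. ¬(b ∧ c), 2   [¬□-rule on 5: fresh world 2, 0R2]
14. a ∨ b, 2   [□-rule on 3 via 0R2]
15. ¬c, 2   [¬∧-rule on 13 (branches; this branch)]
16. b, 2   [∨-rule on 14 (branches; this branch)]
Accessibility: 0R0, 0R1, 0R2, 1R1, 2R2
Complete open branch: satisfiable in S4, hence also in K, T (this S4-model is also a K-model and a T-model).

K, T, S4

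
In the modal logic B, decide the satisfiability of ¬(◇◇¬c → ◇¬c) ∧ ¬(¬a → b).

Satisfiable (open branch found)

1. ¬(◇◇¬c → ◇¬c) ∧ ¬(¬a → b), w0
2. ¬(◇◇¬c → ◇¬c), w0
3. ¬(¬a → b), w0
4. ◇◇¬c, w0
5. ¬◇¬c, w0
6. ¬a, w0
7. ¬b, w0
8. c, w0
9. ◇¬c, w1
10. c, w1
11. ¬c, w2
Accessibility: w0Rw0, w0Rw1, w1Rw0, w1Rw1, w1Rw2, w2Rw1, w2Rw2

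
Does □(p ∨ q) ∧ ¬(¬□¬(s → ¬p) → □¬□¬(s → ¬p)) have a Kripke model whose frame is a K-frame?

1. □(p ∨ q) ∧ ¬(¬□¬(s → ¬p) → □¬□¬(s → ¬p)), u
2. □(p ∨ q), u
3. ¬(¬□¬(s → ¬p) → □¬□¬(s → ¬p)), u
4. ¬□¬(s → ¬p), u
5. ¬□¬□¬(s → ¬p), u
6. s → ¬p, v
7. p ∨ q, v
8. ¬p, v
9. q, v
10. □¬(s → ¬p), w
11. p ∨ q, w
12. q, w
Accessibility: uRv, uRw

Yes, satisfiable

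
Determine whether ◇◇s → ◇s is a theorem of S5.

Tableau for the negation ¬(◇◇s → ◇s):
1. ¬(◇◇s → ◇s), u
2. ◇◇s, u
3. ¬◇s, u
4. ¬s, u
5. ◇s, v
6. ¬s, v
7. s, w
8. ¬s, w
Accessibility: uRu, uRv, uRw, vRu, vRv, vRw, wRu, wRv, wRw
Branch closes: s and ¬s both at w.
All branches of the negation close; one closing branch shown above.

Yes, valid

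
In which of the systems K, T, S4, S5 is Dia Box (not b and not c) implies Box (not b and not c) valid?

S5

S4-tableau for the negation not (Dia Box (not b and not c) implies Box (not b and not c)):
1. not (Dia Box (not b and not c) implies Box (not b and not c)), w0
2. Dia Box (not b and not c), w0   [neg-implies-rule on 1]
3. not Box (not b and not c), w0   [neg-implies-rule on 1]
4. Box (not b and not c), w1   [Dia-rule on 2: fresh world w1, w0Rw1]
5. not b and not c, w1   [Box-rule on 4 via w1Rw1]
6. not b, w1   [and-rule on 5]
7. not c, w1   [and-rule on 5]
8. not (not b and not c), w2   [neg-Box-rule on 3: fresh world w2, w0Rw2]
9. c, w2   [neg-and-rule on 8 (branches; this branch)]
Accessibility: w0Rw0, w0Rw1, w0Rw2, w1Rw1, w2Rw2
Complete open branch: countermodel on an S4-frame, so not valid in S4, nor in K, T (the same frame is also a K-frame and a T-frame).
S5-tableau for the negation not (Dia Box (not b and not c) implies Box (not b and not c)):
1. not (Dia Box (not b and not c) implies Box (not b and not c)), w0
2. Dia Box (not b and not c), w0   [neg-implies-rule on 1]
3. not Box (not b and not c), w0   [neg-implies-rule on 1]
4. Box (not b and not c), w1   [Dia-rule on 2: fresh world w1, w0Rw1]
5. not b and not c, w0   [Box-rule on 4 via w1Rw0]
6. not b, w0   [and-rule on 5]
7. not c, w0   [and-rule on 5]
8. not b and not c, w1   [Box-rule on 4 via w1Rw1]
9. not b, w1   [and-rule on 8]
10. not c, w1   [and-rule on 8]
11. not (not b and not c), w2   [neg-Box-rule on 3: fresh world w2, w0Rw2]
12. not b and not c, w2   [Box-rule on 4 via w1Rw2]
13. not b, w2   [and-rule on 12]
14. not c, w2   [and-rule on 12]
15. c, w2   [neg-and-rule on 11 (branches; this branch)]
Accessibility: w0Rw0, w0Rw1, w0Rw2, w1Rw0, w1Rw1, w1Rw2, w2Rw0, w2Rw1, w2Rw2
Branch closes: c and not c both at w2.
Every branch closes (one shown): valid in S5.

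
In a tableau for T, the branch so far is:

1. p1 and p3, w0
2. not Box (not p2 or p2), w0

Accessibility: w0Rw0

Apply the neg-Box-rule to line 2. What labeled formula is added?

a fresh world w1 with w0Rw1, and not (not p2 or p2) at w1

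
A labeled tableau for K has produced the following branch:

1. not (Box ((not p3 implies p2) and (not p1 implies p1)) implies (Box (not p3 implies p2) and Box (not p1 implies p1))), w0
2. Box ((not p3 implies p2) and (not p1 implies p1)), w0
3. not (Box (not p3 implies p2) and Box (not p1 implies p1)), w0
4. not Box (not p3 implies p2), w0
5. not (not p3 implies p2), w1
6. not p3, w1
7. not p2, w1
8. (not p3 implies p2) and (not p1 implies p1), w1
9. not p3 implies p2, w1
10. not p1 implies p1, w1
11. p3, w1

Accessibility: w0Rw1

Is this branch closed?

Both p3 and not p3 appear at w1.

Closed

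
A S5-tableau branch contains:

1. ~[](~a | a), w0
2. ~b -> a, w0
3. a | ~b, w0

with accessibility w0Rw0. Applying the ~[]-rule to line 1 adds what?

a fresh world w1 with w0Rw1, and ~(~a | a) at w1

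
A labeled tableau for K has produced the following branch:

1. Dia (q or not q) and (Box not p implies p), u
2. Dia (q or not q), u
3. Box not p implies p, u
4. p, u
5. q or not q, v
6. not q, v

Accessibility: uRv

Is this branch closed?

Open

No world carries both an atom and its negation.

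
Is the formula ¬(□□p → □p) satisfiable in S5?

1. ¬(□□p → □p), u
2. □□p, u
3. ¬□p, u
4. □p, u
5. p, u
6. ¬p, v
7. □p, v
8. p, v
Accessibility: uRu, uRv, vRu, vRv
Branch closes: p and ¬p both at v.
(One branch shown.) All branches close.

No, unsatisfiable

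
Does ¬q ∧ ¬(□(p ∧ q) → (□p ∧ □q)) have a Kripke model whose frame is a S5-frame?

1. ¬q ∧ ¬(□(p ∧ q) → (□p ∧ □q)), w0
2. ¬q, w0
3. ¬(□(p ∧ q) → (□p ∧ □q)), w0
4. □(p ∧ q), w0
5. ¬(□p ∧ □q), w0
6. p ∧ q, w0
7. p, w0
8. q, w0
Accessibility: w0Rw0
Branch closes: q and ¬q both at w0.
All branches of the tableau close; one closing branch shown above.

Unsatisfiable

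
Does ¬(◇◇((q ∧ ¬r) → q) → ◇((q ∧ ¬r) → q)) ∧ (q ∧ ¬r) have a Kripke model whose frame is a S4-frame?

1. ¬(◇◇((q ∧ ¬r) → q) → ◇((q ∧ ¬r) → q)) ∧ (q ∧ ¬r), 0
2. ¬(◇◇((q ∧ ¬r) → q) → ◇((q ∧ ¬r) → q)), 0
3. q ∧ ¬r, 0
4. ◇◇((q ∧ ¬r) → q), 0
5. ¬◇((q ∧ ¬r) → q), 0
6. q, 0
7. ¬r, 0
8. ¬((q ∧ ¬r) → q), 0
9. ¬q, 0
Accessibility: 0R0
Branch closes: q and ¬q both at 0.
Every branch closes; the branch above is one of them.

Unsatisfiable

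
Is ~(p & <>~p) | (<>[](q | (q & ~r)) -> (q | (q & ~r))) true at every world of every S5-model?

Valid

Tableau for the negation ~(~(p & <>~p) | (<>[](q | (q & ~r)) -> (q | (q & ~r)))):
1. ~(~(p & <>~p) | (<>[](q | (q & ~r)) -> (q | (q & ~r)))), u
2. p & <>~p, u
3. ~(<>[](q | (q & ~r)) -> (q | (q & ~r))), u
4. p, u
5. <>~p, u
6. <>[](q | (q & ~r)), u
7. ~(q | (q & ~r)), u
8. ~q, u
9. ~(q & ~r), u
10. r, u
11. ~p, v
12. [](q | (q & ~r)), w
13. q | (q & ~r), u
14. q | (q & ~r), v
15. q | (q & ~r), w
16. q & ~r, u
17. q, u
18. ~r, u
Accessibility: uRu, uRv, uRw, vRu, vRv, vRw, wRu, wRv, wRw
Branch closes: q and ~q both at u.
All branches of the negation close; one closing branch shown above.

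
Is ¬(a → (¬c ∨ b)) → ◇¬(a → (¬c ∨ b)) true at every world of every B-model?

Valid in B

Tableau for the negation ¬(¬(a → (¬c ∨ b)) → ◇¬(a → (¬c ∨ b))):
1. ¬(¬(a → (¬c ∨ b)) → ◇¬(a → (¬c ∨ b))), u
2. ¬(a → (¬c ∨ b)), u
3. ¬◇¬(a → (¬c ∨ b)), u
4. a, u
5. ¬(¬c ∨ b), u
6. c, u
7. ¬b, u
8. a → (¬c ∨ b), u
9. ¬c ∨ b, u
10. b, u
Accessibility: uRu
Branch closes: b and ¬b both at u.
All branches of the negation close; one closing branch shown above.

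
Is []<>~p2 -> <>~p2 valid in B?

Valid

Tableau for the negation ~([]<>~p2 -> <>~p2):
1. ~([]<>~p2 -> <>~p2), u
2. []<>~p2, u   [~->-rule on 1]
3. ~<>~p2, u   [~->-rule on 1]
4. <>~p2, u   [[]-rule on 2 via uRu]
5. p2, u   [~<>-rule on 3 via uRu]
6. ~p2, v   [<>-rule on 4: fresh world v, uRv]
7. <>~p2, v   [[]-rule on 2 via uRv]
8. p2, v   [~<>-rule on 3 via uRv]
Accessibility: uRu, uRv, vRu, vRv
Branch closes: p2 and ~p2 both at v.
Every branch of the negation's tableau closes; the branch above is one of them.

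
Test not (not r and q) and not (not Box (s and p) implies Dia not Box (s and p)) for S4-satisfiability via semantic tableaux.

No, unsatisfiable

1. not (not r and q) and not (not Box (s and p) implies Dia not Box (s and p)), 0
2. not (not r and q), 0
3. not (not Box (s and p) implies Dia not Box (s and p)), 0
4. not Box (s and p), 0
5. not Dia not Box (s and p), 0
6. Box (s and p), 0
7. s and p, 0
8. s, 0
9. p, 0
10. not q, 0
11. not (s and p), 1
12. Box (s and p), 1
13. s and p, 1
14. s, 1
15. p, 1
16. not p, 1
Accessibility: 0R0, 0R1, 1R1
Branch closes: p and not p both at 1.
(One branch shown.) All branches close.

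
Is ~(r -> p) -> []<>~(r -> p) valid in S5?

Tableau for the negation ~(~(r -> p) -> []<>~(r -> p)):
1. ~(~(r -> p) -> []<>~(r -> p)), w0
2. ~(r -> p), w0   [~->-rule on 1]
3. ~[]<>~(r -> p), w0   [~->-rule on 1]
4. r, w0   [~->-rule on 2]
5. ~p, w0   [~->-rule on 2]
6. ~<>~(r -> p), w1   [~[]-rule on 3: fresh world w1, w0Rw1]
7. r -> p, w0   [~<>-rule on 6 via w1Rw0]
8. r -> p, w1   [~<>-rule on 6 via w1Rw1]
9. p, w0   [->-rule on 7 (branches; this branch)]
Accessibility: w0Rw0, w0Rw1, w1Rw0, w1Rw1
Branch closes: p and ~p both at w0.
All branches of the negation close; one closing branch shown above.

Valid in S5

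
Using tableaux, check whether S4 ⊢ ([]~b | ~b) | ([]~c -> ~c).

Valid

Tableau for the negation ~(([]~b | ~b) | ([]~c -> ~c)):
1. ~(([]~b | ~b) | ([]~c -> ~c)), w0
2. ~([]~b | ~b), w0
3. ~([]~c -> ~c), w0
4. ~[]~b, w0
5. b, w0
6. []~c, w0
7. c, w0
8. ~c, w0
Accessibility: w0Rw0
Branch closes: c and ~c both at w0.
Every branch of the negation's tableau closes; the branch above is one of them.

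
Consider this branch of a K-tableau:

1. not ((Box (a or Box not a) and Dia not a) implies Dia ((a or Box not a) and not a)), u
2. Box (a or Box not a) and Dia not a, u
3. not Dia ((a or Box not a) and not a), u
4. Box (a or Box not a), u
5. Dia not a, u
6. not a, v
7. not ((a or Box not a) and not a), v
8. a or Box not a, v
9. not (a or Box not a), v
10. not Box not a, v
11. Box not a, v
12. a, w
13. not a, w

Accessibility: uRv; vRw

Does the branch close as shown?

Both a and not a appear at w.

Closed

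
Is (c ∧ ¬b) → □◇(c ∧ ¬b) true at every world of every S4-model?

Tableau for the negation ¬((c ∧ ¬b) → □◇(c ∧ ¬b)):
1. ¬((c ∧ ¬b) → □◇(c ∧ ¬b)), u
2. c ∧ ¬b, u   [¬→-rule on 1]
3. ¬□◇(c ∧ ¬b), u   [¬→-rule on 1]
4. c, u   [∧-rule on 2]
5. ¬b, u   [∧-rule on 2]
6. ¬◇(c ∧ ¬b), v   [¬□-rule on 3: fresh world v, uRv]
7. ¬(c ∧ ¬b), v   [¬◇-rule on 6 via vRv]
8. b, v   [¬∧-rule on 7 (branches; this branch)]
Accessibility: uRu, uRv, vRv
The negation has an open branch (countermodel exists).

Invalid (countermodel exists)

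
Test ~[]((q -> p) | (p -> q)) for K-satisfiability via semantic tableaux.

1. ~[]((q -> p) | (p -> q)), w0
2. ~((q -> p) | (p -> q)), w1   [~[]-rule on 1: fresh world w1, w0Rw1]
3. ~(q -> p), w1   [~|-rule on 2]
4. ~(p -> q), w1   [~|-rule on 2]
5. q, w1   [~->-rule on 3]
6. ~p, w1   [~->-rule on 3]
7. p, w1   [~->-rule on 4]
8. ~q, w1   [~->-rule on 4]
Accessibility: w0Rw1
Branch closes: p and ~p both at w1.
All branches of the tableau close; one closing branch shown above.

Unsatisfiable (every branch closes)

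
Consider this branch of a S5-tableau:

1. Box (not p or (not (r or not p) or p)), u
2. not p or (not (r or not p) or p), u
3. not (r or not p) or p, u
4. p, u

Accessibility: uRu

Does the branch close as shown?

No world carries both an atom and its negation.

Not closed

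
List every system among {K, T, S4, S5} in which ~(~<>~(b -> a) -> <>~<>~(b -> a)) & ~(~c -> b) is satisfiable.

K

K-tableau for the formula:
1. ~(~<>~(b -> a) -> <>~<>~(b -> a)) & ~(~c -> b), u
2. ~(~<>~(b -> a) -> <>~<>~(b -> a)), u
3. ~(~c -> b), u
4. ~<>~(b -> a), u
5. ~<>~<>~(b -> a), u
6. ~c, u
7. ~b, u
Complete open branch: satisfiable in K.
T-tableau for the formula:
1. ~(~<>~(b -> a) -> <>~<>~(b -> a)) & ~(~c -> b), u
2. ~(~<>~(b -> a) -> <>~<>~(b -> a)), u
3. ~(~c -> b), u
4. ~<>~(b -> a), u
5. ~<>~<>~(b -> a), u
6. ~c, u
7. ~b, u
8. b -> a, u
9. <>~(b -> a), u
10. a, u
11. ~(b -> a), v
12. b, v
13. ~a, v
14. b -> a, v
15. <>~(b -> a), v
16. a, v
Accessibility: uRu, uRv, vRv
Branch closes: a and ~a both at v.
Every branch closes (one shown): unsatisfiable in T, hence also in S4, S5 (every S4/S5-frame is a T-frame).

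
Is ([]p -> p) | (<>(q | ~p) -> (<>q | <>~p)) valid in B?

Valid in B

Tableau for the negation ~(([]p -> p) | (<>(q | ~p) -> (<>q | <>~p))):
1. ~(([]p -> p) | (<>(q | ~p) -> (<>q | <>~p))), u
2. ~([]p -> p), u
3. ~(<>(q | ~p) -> (<>q | <>~p)), u
4. []p, u
5. ~p, u
6. <>(q | ~p), u
7. ~(<>q | <>~p), u
8. ~<>q, u
9. ~<>~p, u
10. p, u
Accessibility: uRu
Branch closes: p and ~p both at u.
All branches of the negation close; one closing branch shown above.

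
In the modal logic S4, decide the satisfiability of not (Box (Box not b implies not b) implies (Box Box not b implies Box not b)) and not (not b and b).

1. not (Box (Box not b implies not b) implies (Box Box not b implies Box not b)) and not (not b and b), u
2. not (Box (Box not b implies not b) implies (Box Box not b implies Box not b)), u   [and-rule on 1]
3. not (not b and b), u   [and-rule on 1]
4. Box (Box not b implies not b), u   [neg-implies-rule on 2]
5. not (Box Box not b implies Box not b), u   [neg-implies-rule on 2]
6. Box Box not b, u   [neg-implies-rule on 5]
7. not Box not b, u   [neg-implies-rule on 5]
8. Box not b implies not b, u   [Box-rule on 4 via uRu]
9. Box not b, u   [Box-rule on 6 via uRu]
10. not b, u   [Box-rule on 9 via uRu]
11. b, v   [neg-Box-rule on 7: fresh world v, uRv]
12. Box not b implies not b, v   [Box-rule on 4 via uRv]
13. Box not b, v   [Box-rule on 6 via uRv]
14. not b, v   [Box-rule on 9 via uRv]
Accessibility: uRu, uRv, vRv
Branch closes: b and not b both at v.
(One branch shown.) All branches close.

No, unsatisfiable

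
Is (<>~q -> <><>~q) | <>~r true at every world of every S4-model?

Yes, valid

Tableau for the negation ~((<>~q -> <><>~q) | <>~r):
1. ~((<>~q -> <><>~q) | <>~r), 0
2. ~(<>~q -> <><>~q), 0
3. ~<>~r, 0
4. <>~q, 0
5. ~<><>~q, 0
6. r, 0
7. ~<>~q, 0
8. q, 0
9. ~q, 1
10. r, 1
11. ~<>~q, 1
12. q, 1
Accessibility: 0R0, 0R1, 1R1
Branch closes: q and ~q both at 1.
All branches of the negation close; one closing branch shown above.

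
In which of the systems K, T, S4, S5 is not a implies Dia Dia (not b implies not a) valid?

T, S4, S5

K-tableau for the negation not (not a implies Dia Dia (not b implies not a)):
1. not (not a implies Dia Dia (not b implies not a)), w0
2. not a, w0
3. not Dia Dia (not b implies not a), w0
Complete open branch: countermodel on a K-frame, so not valid in K.
T-tableau for the negation not (not a implies Dia Dia (not b implies not a)):
1. not (not a implies Dia Dia (not b implies not a)), w0
2. not a, w0
3. not Dia Dia (not b implies not a), w0
4. not Dia (not b implies not a), w0
5. not (not b implies not a), w0
6. not b, w0
7. a, w0
Accessibility: w0Rw0
Branch closes: a and not a both at w0.
Every branch closes (one shown): valid in T, hence also in S4, S5 (every theorem of T is a theorem of S4 and S5).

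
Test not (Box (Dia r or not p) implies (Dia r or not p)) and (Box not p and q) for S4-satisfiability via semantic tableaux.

Unsatisfiable (every branch closes)

1. not (Box (Dia r or not p) implies (Dia r or not p)) and (Box not p and q), u
2. not (Box (Dia r or not p) implies (Dia r or not p)), u
3. Box not p and q, u
4. Box (Dia r or not p), u
5. not (Dia r or not p), u
6. Box not p, u
7. q, u
8. not Dia r, u
9. p, u
10. Dia r or not p, u
11. not p, u
Accessibility: uRu
Branch closes: p and not p both at u.
(One branch shown.) All branches close.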